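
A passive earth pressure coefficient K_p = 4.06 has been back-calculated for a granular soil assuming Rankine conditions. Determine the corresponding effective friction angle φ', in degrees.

K_p = (1+sin φ)/(1−sin φ) ⇒ sin φ = (K_p − 1)/(K_p + 1) = 0.6047.
φ = arcsin(0.6047) = 37.21°.

37.2°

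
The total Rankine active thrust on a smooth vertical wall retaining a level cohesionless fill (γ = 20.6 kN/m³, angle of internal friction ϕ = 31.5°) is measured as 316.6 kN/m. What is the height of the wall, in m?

9.90 m

K_a = 0.3136. P_a = ½ K_a γ H² ⇒ H = √(2P_a/(K_a γ)).
H = √(2×316.6/(0.3136×20.6)) = 9.900 m.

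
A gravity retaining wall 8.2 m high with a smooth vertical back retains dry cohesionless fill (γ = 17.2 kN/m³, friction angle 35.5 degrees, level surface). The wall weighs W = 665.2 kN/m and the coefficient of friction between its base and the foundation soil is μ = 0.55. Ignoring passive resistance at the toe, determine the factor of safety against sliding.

K_a = tan²(45° − 35.5°/2) = 0.2653.
P_a = ½K_aγH² = 0.5×0.2653×17.2×8.2² = 153.4 kN/m, acting at H/3 = 2.733 m above the base.
FS_sliding = μW / P_a = 0.55×665.2 / 153.4 = 2.385.

2.39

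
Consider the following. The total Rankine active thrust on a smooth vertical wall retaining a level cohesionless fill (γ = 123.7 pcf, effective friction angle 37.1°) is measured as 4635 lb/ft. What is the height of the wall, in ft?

K_a = 0.2475. P_a = ½ K_a γ H² ⇒ H = √(2P_a/(K_a γ)).
H = √(2×4635/(0.2475×123.7)) = 17.40 ft.

17.4 ft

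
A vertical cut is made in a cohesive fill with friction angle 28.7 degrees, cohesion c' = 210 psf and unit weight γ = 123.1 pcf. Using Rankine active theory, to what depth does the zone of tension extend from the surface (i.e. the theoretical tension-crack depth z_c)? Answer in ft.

K_a = tan²(45° − 28.7°/2) = 0.3511; √K_a = 0.5926.
The active pressure is zero where K_a γ z = 2c√K_a, so z_c = 2c/(γ√K_a) = 2×210/(123.1×0.5926) = 5.758 ft.

5.76 ft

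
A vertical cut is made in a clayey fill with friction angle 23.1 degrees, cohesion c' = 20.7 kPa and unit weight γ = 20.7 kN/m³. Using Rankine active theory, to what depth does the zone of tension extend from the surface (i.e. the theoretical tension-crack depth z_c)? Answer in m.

3.03 m

K_a = tan²(45° − 23.1°/2) = 0.4364; √K_a = 0.6606.
The active pressure is zero where K_a γ z = 2c√K_a, so z_c = 2c/(γ√K_a) = 2×20.7/(20.7×0.6606) = 3.027 m.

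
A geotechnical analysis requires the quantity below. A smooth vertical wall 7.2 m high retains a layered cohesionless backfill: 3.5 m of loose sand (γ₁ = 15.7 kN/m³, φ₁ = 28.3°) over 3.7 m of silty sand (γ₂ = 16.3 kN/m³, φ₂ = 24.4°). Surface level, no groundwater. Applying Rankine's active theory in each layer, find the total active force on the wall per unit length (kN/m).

165 kN/m

K_a1 = tan²(45°−28.3°/2) = 0.3568; K_a2 = tan²(45°−24.4°/2) = 0.4153.
Layer 1: σ at base = K_a1 γ₁ h₁ = 19.60 kPa; P₁ = ½×19.60×3.5 = 34.31.
Layer 2: σ_v at top = γ₁h₁ = 54.95; σ_h top = K_a2×54.95 = 22.82; σ_h base = K_a2×(54.95+16.3×3.7) = 47.87.
P₂ = ½(22.82+47.87)×3.7 = 130.8. Total P_a = 34.31+130.8 = 165.1 kN/m.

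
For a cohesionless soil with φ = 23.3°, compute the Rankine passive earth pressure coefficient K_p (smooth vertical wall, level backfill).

K_p = (1 + sin φ)/(1 − sin φ) = tan²(45° + 23.3°/2) = 2.309.

2.31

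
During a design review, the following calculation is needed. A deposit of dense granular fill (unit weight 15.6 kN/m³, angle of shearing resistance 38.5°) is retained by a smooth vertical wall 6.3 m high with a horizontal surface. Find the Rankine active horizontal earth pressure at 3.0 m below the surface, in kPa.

10.9 kPa

K_a = (1 − sin φ)/(1 + sin φ) = 0.2327.
σ_h = K_a γ z = 0.2327 × 15.6 × 3.0 = 10.89 kPa.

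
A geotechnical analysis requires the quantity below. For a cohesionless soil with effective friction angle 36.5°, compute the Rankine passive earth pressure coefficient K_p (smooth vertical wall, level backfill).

K_p = (1 + sin φ)/(1 − sin φ) = tan²(45° + 36.5°/2) = 3.936.

3.94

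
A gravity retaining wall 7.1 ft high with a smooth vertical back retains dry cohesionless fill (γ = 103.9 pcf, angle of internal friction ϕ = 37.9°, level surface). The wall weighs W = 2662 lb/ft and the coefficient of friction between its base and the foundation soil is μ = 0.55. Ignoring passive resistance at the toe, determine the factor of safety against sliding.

2.34

K_a = tan²(45° − 37.9°/2) = 0.2389.
P_a = ½K_aγH² = 0.5×0.2389×103.9×7.1² = 625.7 lb/ft, acting at H/3 = 2.367 ft above the base.
FS_sliding = μW / P_a = 0.55×2662 / 625.7 = 2.340.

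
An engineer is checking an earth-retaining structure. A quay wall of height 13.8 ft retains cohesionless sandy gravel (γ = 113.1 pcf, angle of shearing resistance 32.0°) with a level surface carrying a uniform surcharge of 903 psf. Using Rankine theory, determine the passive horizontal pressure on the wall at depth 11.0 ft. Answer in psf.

6990 psf

K_p = (1 + sin φ)/(1 − sin φ) = 3.255.
σ_v = γz + q = 113.1 × 11.0 + 903 = 2147 psf.
σ_h = K_p σ_v = 3.255 × 2147 = 6988 psf.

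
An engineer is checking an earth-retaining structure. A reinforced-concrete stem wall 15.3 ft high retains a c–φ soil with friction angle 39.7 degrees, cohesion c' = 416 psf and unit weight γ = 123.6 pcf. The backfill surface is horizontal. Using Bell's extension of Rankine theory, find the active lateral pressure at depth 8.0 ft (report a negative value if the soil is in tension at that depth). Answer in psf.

K_a = (1 − sin φ)/(1 + sin φ) = 0.2204.
σ_a = K_a γ z − 2c√K_a = 0.2204×123.6×8.0 − 2×416×0.4695 = -172.7 psf.

-173 psf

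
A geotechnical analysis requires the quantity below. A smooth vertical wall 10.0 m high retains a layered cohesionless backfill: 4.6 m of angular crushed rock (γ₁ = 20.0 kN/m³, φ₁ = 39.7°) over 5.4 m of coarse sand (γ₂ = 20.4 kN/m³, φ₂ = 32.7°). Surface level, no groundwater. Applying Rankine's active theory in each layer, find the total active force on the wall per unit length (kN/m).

284 kN/m

K_a1 = tan²(45°−39.7°/2) = 0.2204; K_a2 = tan²(45°−32.7°/2) = 0.2985.
Layer 1: σ at base = K_a1 γ₁ h₁ = 20.28 kPa; P₁ = ½×20.28×4.6 = 46.64.
Layer 2: σ_v at top = γ₁h₁ = 92.00; σ_h top = K_a2×92.00 = 27.46; σ_h base = K_a2×(92.00+20.4×5.4) = 60.34.
P₂ = ½(27.46+60.34)×5.4 = 237.1. Total P_a = 46.64+237.1 = 283.7 kN/m.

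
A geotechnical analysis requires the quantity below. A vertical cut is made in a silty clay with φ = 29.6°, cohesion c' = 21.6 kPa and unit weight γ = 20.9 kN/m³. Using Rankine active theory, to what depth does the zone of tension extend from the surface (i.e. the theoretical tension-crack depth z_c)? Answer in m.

K_a = tan²(45° − 29.6°/2) = 0.3387; √K_a = 0.5820.
The active pressure is zero where K_a γ z = 2c√K_a, so z_c = 2c/(γ√K_a) = 2×21.6/(20.9×0.5820) = 3.551 m.

3.55 m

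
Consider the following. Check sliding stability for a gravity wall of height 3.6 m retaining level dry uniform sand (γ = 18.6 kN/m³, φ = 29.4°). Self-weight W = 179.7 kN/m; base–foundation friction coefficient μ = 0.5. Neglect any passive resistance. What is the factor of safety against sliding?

2.18

K_a = tan²(45° − 29.4°/2) = 0.3415.
P_a = ½K_aγH² = 0.5×0.3415×18.6×3.6² = 41.16 kN/m, acting at H/3 = 1.200 m above the base.
FS_sliding = μW / P_a = 0.5×179.7 / 41.16 = 2.183.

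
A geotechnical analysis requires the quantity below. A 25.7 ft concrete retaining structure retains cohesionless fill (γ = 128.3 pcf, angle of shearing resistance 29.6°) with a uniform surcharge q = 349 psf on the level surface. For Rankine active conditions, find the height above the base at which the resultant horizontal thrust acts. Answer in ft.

9.31 ft

K_a = 0.3387.
Triangular part P₁ = ½K_aγH² = 14350 at H/3 = 8.567 ft; rectangular part P₂ = K_a q H = 3038 at H/2 = 12.85 ft.
ȳ = (P₁·8.567 + P₂·12.85)/(P₁+P₂) = 9.315 ft.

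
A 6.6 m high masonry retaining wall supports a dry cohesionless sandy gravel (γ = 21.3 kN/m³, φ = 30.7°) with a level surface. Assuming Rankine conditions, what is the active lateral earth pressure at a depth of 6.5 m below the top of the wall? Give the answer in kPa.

44.9 kPa

K_a = (1 − sin φ)/(1 + sin φ) = 0.3240.
σ_h = K_a γ z = 0.3240 × 21.3 × 6.5 = 44.86 kPa.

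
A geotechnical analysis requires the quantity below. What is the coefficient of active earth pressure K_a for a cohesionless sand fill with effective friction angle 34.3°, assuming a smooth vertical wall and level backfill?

K_a = (1 − sin φ)/(1 + sin φ) = (1 − sin 34.3°)/(1 + sin 34.3°) = 0.2792.

0.279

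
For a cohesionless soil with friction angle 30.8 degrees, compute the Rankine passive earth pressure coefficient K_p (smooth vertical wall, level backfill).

3.10

K_p = (1 + sin φ)/(1 − sin φ) = tan²(45° + 30.8°/2) = 3.099.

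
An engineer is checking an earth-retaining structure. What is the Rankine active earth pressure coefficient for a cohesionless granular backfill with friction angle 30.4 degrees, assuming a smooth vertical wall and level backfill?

0.328

K_a = (1 − sin φ)/(1 + sin φ) = (1 − sin 30.4°)/(1 + sin 30.4°) = 0.3280.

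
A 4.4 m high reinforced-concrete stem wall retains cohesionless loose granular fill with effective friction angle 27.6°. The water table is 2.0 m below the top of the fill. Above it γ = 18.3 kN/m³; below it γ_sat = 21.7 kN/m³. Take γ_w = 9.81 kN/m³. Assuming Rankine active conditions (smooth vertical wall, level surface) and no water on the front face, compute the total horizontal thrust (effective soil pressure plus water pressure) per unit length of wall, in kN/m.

86.5 kN/m

K_a = tan²(45° − φ/2) = 0.3668.
γ' = 21.7 − 9.81 = 11.89 kN/m³. Depth below WT = 2.4 m.
σ'_h at WT = K_a γ d_w = 13.42 kPa; at base = 13.42 + K_a γ' × 2.4 = 23.89 kPa.
P₁ (0–2.0 m) = ½×13.42×2.0 = 13.42. P₂ (2.0–4.4 m) = ½(13.42+23.89)×2.4 = 44.78.
P_w = ½ γ_w h₂² = 0.5×9.81×2.4² = 28.25. Total = 13.42+44.78+28.25 = 86.45 kN/m.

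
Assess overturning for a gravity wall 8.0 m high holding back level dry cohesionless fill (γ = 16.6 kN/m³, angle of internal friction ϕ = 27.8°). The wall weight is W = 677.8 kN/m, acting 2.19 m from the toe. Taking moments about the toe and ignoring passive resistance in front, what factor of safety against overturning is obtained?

K_a = tan²(45° − 27.8°/2) = 0.3639.
P_a = ½K_aγH² = 0.5×0.3639×16.6×8.0² = 193.3 kN/m, acting at H/3 = 2.667 m above the base.
Overturning moment M_o = P_a × H/3 = 193.3 × 2.667 = 515.5.
Resisting moment M_r = W × 2.19 = 677.8 × 2.19 = 1484.
FS_overturning = M_r/M_o = 1484/515.5 = 2.880.

2.88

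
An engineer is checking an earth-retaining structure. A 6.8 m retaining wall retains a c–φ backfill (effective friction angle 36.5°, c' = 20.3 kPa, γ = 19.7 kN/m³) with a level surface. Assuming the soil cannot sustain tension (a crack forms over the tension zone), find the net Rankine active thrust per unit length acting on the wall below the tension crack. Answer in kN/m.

K_a = 0.2541; √K_a = 0.5040.
Tension-crack depth z_c = 2c/(γ√K_a) = 2×20.3/(19.7×0.5040) = 4.089 m.
σ_a at base = K_a γ H − 2c√K_a = 0.2541×19.7×6.8 − 2×20.3×0.5040 = 13.57 kPa.
P_a = ½ × 13.57 × (H − z_c) = 0.5×13.57×2.711 = 18.39 kN/m.

18.4 kN/m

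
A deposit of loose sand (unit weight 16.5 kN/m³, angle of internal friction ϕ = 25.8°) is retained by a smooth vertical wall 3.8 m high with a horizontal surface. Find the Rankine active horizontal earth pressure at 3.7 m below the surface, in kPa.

K_a = (1 − sin φ)/(1 + sin φ) = 0.3935.
σ_h = K_a γ z = 0.3935 × 16.5 × 3.7 = 24.02 kPa.

24.0 kPa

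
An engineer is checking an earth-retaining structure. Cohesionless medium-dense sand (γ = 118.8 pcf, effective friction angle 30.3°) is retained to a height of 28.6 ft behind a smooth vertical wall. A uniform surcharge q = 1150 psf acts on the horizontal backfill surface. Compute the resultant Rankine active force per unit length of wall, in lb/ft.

K_a = tan²(45° − φ/2) = 0.3293.
Soil triangle: ½ K_a γ H² = 0.5×0.3293×118.8×28.6² = 16000 lb/ft.
Surcharge rectangle: K_a q H = 0.3293×1150×28.6 = 10830 lb/ft.
Total = 16000 + 10830 = 26830 lb/ft.

26800 lb/ft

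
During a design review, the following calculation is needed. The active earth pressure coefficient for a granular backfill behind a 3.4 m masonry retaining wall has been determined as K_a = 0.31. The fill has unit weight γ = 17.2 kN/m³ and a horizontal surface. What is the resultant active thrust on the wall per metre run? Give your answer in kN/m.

P = ½ K_a γ H² = 0.5 × 0.31 × 17.2 × 3.4² = 30.82 kN/m.

30.8 kN/m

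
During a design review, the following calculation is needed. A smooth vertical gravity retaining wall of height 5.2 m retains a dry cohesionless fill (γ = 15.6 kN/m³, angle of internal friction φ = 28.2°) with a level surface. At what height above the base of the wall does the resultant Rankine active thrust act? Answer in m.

K_a = 0.3582.
The pressure distribution is triangular, so the resultant acts at H/3 above the base = 5.2/3 = 1.733 m.

1.73 m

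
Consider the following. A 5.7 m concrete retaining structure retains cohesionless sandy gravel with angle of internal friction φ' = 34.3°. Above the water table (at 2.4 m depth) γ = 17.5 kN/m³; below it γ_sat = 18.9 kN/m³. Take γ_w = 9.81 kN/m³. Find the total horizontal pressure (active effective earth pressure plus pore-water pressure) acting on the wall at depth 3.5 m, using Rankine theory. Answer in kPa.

K_a = (1 − sin φ)/(1 + sin φ) = 0.2792.
γ' = 18.9 − 9.81 = 9.090 kN/m³.
Effective vertical stress at 3.5 m: σ'_v = 17.5×2.4 + 9.090×1.10 = 52.00 kPa.
σ'_h = K_a σ'_v = 0.2792 × 52.00 = 14.52 kPa; u = γ_w × 1.10 = 10.79 kPa.
Total σ_h = 14.52 + 10.79 = 25.31 kPa.

25.3 kPa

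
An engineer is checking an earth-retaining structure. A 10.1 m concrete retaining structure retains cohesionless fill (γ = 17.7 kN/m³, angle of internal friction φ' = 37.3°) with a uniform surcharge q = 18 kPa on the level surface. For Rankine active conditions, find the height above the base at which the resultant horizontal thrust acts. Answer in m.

K_a = 0.2453.
Triangular part P₁ = ½K_aγH² = 221.5 at H/3 = 3.367 m; rectangular part P₂ = K_a q H = 44.60 at H/2 = 5.050 m.
ȳ = (P₁·3.367 + P₂·5.050)/(P₁+P₂) = 3.649 m.

3.65 m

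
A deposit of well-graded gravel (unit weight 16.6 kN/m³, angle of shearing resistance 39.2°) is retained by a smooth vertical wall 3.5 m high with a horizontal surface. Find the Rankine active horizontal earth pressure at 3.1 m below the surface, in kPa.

11.6 kPa

K_a = (1 − sin φ)/(1 + sin φ) = 0.2255.
σ_h = K_a γ z = 0.2255 × 16.6 × 3.1 = 11.60 kPa.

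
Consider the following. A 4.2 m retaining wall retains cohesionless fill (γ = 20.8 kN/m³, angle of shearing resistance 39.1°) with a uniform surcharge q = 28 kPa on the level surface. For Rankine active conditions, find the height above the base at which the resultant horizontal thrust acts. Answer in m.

1.67 m

K_a = 0.2265.
Triangular part P₁ = ½K_aγH² = 41.55 at H/3 = 1.400 m; rectangular part P₂ = K_a q H = 26.63 at H/2 = 2.100 m.
ȳ = (P₁·1.400 + P₂·2.100)/(P₁+P₂) = 1.673 m.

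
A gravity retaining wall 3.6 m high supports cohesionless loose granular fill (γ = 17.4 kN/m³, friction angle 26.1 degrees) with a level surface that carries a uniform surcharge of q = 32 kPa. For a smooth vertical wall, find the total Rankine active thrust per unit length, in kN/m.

K_a = tan²(45° − φ/2) = 0.3889.
Soil triangle: ½ K_a γ H² = 0.5×0.3889×17.4×3.6² = 43.85 kN/m.
Surcharge rectangle: K_a q H = 0.3889×32×3.6 = 44.81 kN/m.
Total = 43.85 + 44.81 = 88.66 kN/m.

88.7 kN/m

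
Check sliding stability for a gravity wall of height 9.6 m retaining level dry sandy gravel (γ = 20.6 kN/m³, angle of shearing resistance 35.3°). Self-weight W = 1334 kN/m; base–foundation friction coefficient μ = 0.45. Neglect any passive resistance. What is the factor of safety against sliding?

K_a = tan²(45° − 35.3°/2) = 0.2675.
P_a = ½K_aγH² = 0.5×0.2675×20.6×9.6² = 254.0 kN/m, acting at H/3 = 3.200 m above the base.
FS_sliding = μW / P_a = 0.45×1334 / 254.0 = 2.364.

2.36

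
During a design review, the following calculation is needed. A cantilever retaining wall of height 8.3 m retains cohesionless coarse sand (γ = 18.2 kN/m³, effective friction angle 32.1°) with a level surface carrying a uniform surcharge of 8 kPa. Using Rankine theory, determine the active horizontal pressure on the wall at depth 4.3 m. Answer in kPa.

26.4 kPa

K_a = (1 − sin φ)/(1 + sin φ) = 0.3060.
σ_v = γz + q = 18.2 × 4.3 + 8 = 86.26 kPa.
σ_h = K_a σ_v = 0.3060 × 86.26 = 26.40 kPa.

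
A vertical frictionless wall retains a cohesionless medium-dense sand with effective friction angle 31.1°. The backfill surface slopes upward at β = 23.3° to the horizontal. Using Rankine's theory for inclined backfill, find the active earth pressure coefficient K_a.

0.431

K_a = cos β · (cos β − √(cos²β − cos²φ)) / (cos β + √(cos²β − cos²φ)).
cos β = 0.9184, cos φ = 0.8563, √(cos²β − cos²φ) = 0.3322.
K_a = 0.9184 × (0.9184 − 0.3322)/(0.9184 + 0.3322) = 0.4305.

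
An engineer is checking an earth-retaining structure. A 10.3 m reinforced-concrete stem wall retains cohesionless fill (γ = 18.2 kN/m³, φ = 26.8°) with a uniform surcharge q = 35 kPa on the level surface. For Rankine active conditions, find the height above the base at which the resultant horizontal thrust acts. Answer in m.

3.90 m

K_a = 0.3785.
Triangular part P₁ = ½K_aγH² = 365.4 at H/3 = 3.433 m; rectangular part P₂ = K_a q H = 136.4 at H/2 = 5.150 m.
ȳ = (P₁·3.433 + P₂·5.150)/(P₁+P₂) = 3.900 m.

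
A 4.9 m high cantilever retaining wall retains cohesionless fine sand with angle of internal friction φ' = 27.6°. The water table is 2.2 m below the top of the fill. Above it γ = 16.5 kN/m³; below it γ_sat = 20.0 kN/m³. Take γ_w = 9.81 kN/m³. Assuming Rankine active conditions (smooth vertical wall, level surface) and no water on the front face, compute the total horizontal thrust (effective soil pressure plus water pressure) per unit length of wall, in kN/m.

K_a = tan²(45° − φ/2) = 0.3668.
γ' = 20.0 − 9.81 = 10.19 kN/m³. Depth below WT = 2.7 m.
σ'_h at WT = K_a γ d_w = 13.31 kPa; at base = 13.31 + K_a γ' × 2.7 = 23.41 kPa.
P₁ (0–2.2 m) = ½×13.31×2.2 = 14.65. P₂ (2.2–4.9 m) = ½(13.31+23.41)×2.7 = 49.57.
P_w = ½ γ_w h₂² = 0.5×9.81×2.7² = 35.76. Total = 14.65+49.57+35.76 = 99.97 kN/m.

100.0 kN/m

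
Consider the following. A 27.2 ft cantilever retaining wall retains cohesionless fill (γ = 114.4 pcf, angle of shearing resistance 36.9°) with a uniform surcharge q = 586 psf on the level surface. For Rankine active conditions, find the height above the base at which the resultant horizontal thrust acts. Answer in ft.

10.3 ft

K_a = 0.2497.
Triangular part P₁ = ½K_aγH² = 10570 at H/3 = 9.067 ft; rectangular part P₂ = K_a q H = 3980 at H/2 = 13.60 ft.
ȳ = (P₁·9.067 + P₂·13.60)/(P₁+P₂) = 10.31 ft.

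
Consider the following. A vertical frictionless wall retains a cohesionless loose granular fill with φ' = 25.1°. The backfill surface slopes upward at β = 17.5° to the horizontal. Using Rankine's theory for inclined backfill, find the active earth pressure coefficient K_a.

K_a = cos β · (cos β − √(cos²β − cos²φ)) / (cos β + √(cos²β − cos²φ)).
cos β = 0.9537, cos φ = 0.9056, √(cos²β − cos²φ) = 0.2992.
K_a = 0.9537 × (0.9537 − 0.2992)/(0.9537 + 0.2992) = 0.4982.

0.498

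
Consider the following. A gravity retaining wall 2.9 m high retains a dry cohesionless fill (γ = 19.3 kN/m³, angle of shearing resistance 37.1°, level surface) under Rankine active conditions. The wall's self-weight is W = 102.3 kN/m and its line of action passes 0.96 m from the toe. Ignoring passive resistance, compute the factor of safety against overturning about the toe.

K_a = tan²(45° − 37.1°/2) = 0.2475.
P_a = ½K_aγH² = 0.5×0.2475×19.3×2.9² = 20.09 kN/m, acting at H/3 = 0.9667 m above the base.
Overturning moment M_o = P_a × H/3 = 20.09 × 0.9667 = 19.42.
Resisting moment M_r = W × 0.96 = 102.3 × 0.96 = 98.21.
FS_overturning = M_r/M_o = 98.21/19.42 = 5.058.

5.06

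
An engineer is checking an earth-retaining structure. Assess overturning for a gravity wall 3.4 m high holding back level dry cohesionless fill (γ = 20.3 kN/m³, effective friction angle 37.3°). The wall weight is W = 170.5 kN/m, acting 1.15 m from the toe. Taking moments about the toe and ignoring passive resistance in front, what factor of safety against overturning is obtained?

6.01

K_a = tan²(45° − 37.3°/2) = 0.2453.
P_a = ½K_aγH² = 0.5×0.2453×20.3×3.4² = 28.79 kN/m, acting at H/3 = 1.133 m above the base.
Overturning moment M_o = P_a × H/3 = 28.79 × 1.133 = 32.62.
Resisting moment M_r = W × 1.15 = 170.5 × 1.15 = 196.1.
FS_overturning = M_r/M_o = 196.1/32.62 = 6.010.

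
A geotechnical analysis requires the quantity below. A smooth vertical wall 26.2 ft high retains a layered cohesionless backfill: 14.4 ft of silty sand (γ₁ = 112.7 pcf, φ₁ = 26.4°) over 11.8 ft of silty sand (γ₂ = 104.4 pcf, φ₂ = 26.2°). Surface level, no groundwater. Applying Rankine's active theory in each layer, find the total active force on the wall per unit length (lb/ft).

14700 lb/ft

K_a1 = tan²(45°−26.4°/2) = 0.3844; K_a2 = tan²(45°−26.2°/2) = 0.3874.
Layer 1: σ at base = K_a1 γ₁ h₁ = 623.9 psf; P₁ = ½×623.9×14.4 = 4492.
Layer 2: σ_v at top = γ₁h₁ = 1623; σ_h top = K_a2×1623 = 628.8; σ_h base = K_a2×(1623+104.4×11.8) = 1106.
P₂ = ½(628.8+1106)×11.8 = 10240. Total P_a = 4492+10240 = 14730 lb/ft.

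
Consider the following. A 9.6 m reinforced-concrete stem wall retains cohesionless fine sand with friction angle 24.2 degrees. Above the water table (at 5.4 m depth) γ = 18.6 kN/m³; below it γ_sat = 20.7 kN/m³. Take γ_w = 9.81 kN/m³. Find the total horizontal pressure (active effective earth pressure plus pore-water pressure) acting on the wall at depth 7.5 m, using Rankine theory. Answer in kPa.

72.2 kPa

K_a = (1 − sin φ)/(1 + sin φ) = 0.4185.
γ' = 20.7 − 9.81 = 10.89 kN/m³.
Effective vertical stress at 7.5 m: σ'_v = 18.6×5.4 + 10.89×2.10 = 123.3 kPa.
σ'_h = K_a σ'_v = 0.4185 × 123.3 = 51.61 kPa; u = γ_w × 2.10 = 20.60 kPa.
Total σ_h = 51.61 + 20.60 = 72.21 kPa.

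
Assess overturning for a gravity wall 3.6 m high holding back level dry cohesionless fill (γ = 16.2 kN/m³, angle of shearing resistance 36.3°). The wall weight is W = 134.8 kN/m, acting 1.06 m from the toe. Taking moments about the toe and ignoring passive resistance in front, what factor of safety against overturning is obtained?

4.43

K_a = tan²(45° − 36.3°/2) = 0.2563.
P_a = ½K_aγH² = 0.5×0.2563×16.2×3.6² = 26.90 kN/m, acting at H/3 = 1.200 m above the base.
Overturning moment M_o = P_a × H/3 = 26.90 × 1.200 = 32.28.
Resisting moment M_r = W × 1.06 = 134.8 × 1.06 = 142.9.
FS_overturning = M_r/M_o = 142.9/32.28 = 4.426.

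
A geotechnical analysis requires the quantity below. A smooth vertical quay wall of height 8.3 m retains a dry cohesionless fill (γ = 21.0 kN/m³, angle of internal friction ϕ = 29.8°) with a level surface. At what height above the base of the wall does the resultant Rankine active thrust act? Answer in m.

K_a = 0.3360.
The pressure distribution is triangular, so the resultant acts at H/3 above the base = 8.3/3 = 2.767 m.

2.77 m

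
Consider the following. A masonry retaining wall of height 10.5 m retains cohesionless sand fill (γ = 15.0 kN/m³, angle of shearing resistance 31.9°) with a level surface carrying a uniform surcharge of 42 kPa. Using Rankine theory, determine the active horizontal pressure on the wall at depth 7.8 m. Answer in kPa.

49.1 kPa

K_a = (1 − sin φ)/(1 + sin φ) = 0.3085.
σ_v = γz + q = 15.0 × 7.8 + 42 = 159.0 kPa.
σ_h = K_a σ_v = 0.3085 × 159.0 = 49.06 kPa.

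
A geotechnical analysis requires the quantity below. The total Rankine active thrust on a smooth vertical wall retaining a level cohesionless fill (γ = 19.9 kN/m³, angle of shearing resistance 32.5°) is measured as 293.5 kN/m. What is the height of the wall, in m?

K_a = 0.3010. P_a = ½ K_a γ H² ⇒ H = √(2P_a/(K_a γ)).
H = √(2×293.5/(0.3010×19.9)) = 9.900 m.

9.90 m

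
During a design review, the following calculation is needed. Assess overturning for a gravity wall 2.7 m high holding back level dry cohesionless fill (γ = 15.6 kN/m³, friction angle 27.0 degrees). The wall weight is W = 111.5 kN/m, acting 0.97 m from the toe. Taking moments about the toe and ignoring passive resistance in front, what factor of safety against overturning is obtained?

K_a = tan²(45° − 27.0°/2) = 0.3755.
P_a = ½K_aγH² = 0.5×0.3755×15.6×2.7² = 21.35 kN/m, acting at H/3 = 0.9000 m above the base.
Overturning moment M_o = P_a × H/3 = 21.35 × 0.9000 = 19.22.
Resisting moment M_r = W × 0.97 = 111.5 × 0.97 = 108.2.
FS_overturning = M_r/M_o = 108.2/19.22 = 5.628.

5.63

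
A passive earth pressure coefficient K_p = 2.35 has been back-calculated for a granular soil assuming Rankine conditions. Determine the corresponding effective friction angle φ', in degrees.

K_p = (1+sin φ)/(1−sin φ) ⇒ sin φ = (K_p − 1)/(K_p + 1) = 0.4030.
φ = arcsin(0.4030) = 23.76°.

23.8°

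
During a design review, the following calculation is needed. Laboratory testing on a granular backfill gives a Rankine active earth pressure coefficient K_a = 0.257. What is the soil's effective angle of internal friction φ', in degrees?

36.2°

K_a = tan²(45° − φ/2) ⇒ 45° − φ/2 = arctan(√0.257) = 26.88°.
φ = 2(45° − 26.88°) = 36.23°.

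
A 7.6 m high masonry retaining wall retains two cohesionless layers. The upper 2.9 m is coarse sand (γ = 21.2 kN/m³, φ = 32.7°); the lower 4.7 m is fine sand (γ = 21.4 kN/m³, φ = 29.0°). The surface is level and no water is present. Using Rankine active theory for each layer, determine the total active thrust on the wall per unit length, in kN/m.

209 kN/m

K_a1 = tan²(45°−32.7°/2) = 0.2985; K_a2 = tan²(45°−29.0°/2) = 0.3470.
Layer 1: σ at base = K_a1 γ₁ h₁ = 18.35 kPa; P₁ = ½×18.35×2.9 = 26.61.
Layer 2: σ_v at top = γ₁h₁ = 61.48; σ_h top = K_a2×61.48 = 21.33; σ_h base = K_a2×(61.48+21.4×4.7) = 56.23.
P₂ = ½(21.33+56.23)×4.7 = 182.3. Total P_a = 26.61+182.3 = 208.9 kN/m.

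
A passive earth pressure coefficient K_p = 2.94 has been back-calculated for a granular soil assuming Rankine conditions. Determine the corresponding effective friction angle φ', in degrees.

29.5°

K_p = (1+sin φ)/(1−sin φ) ⇒ sin φ = (K_p − 1)/(K_p + 1) = 0.4924.
φ = arcsin(0.4924) = 29.50°.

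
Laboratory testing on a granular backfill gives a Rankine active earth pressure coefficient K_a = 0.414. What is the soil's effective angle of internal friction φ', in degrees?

24.5°

K_a = tan²(45° − φ/2) ⇒ 45° − φ/2 = arctan(√0.414) = 32.76°.
φ = 2(45° − 32.76°) = 24.48°.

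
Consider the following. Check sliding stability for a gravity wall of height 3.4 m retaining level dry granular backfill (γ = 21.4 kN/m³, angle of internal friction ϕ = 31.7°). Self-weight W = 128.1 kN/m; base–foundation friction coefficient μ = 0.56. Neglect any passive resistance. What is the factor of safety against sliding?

K_a = tan²(45° − 31.7°/2) = 0.3111.
P_a = ½K_aγH² = 0.5×0.3111×21.4×3.4² = 38.48 kN/m, acting at H/3 = 1.133 m above the base.
FS_sliding = μW / P_a = 0.56×128.1 / 38.48 = 1.864.

1.86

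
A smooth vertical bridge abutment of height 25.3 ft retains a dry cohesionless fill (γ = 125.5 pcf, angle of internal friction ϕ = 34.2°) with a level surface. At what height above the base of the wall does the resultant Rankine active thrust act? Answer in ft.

K_a = 0.2803.
The pressure distribution is triangular, so the resultant acts at H/3 above the base = 25.3/3 = 8.433 ft.

8.43 ft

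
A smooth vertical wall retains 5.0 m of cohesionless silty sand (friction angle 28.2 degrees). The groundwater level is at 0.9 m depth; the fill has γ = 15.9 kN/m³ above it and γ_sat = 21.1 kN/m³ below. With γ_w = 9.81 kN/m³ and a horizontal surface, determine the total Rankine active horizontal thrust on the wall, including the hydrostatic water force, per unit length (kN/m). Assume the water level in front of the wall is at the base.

K_a = tan²(45° − φ/2) = 0.3582.
γ' = 21.1 − 9.81 = 11.29 kN/m³. Depth below WT = 4.1 m.
σ'_h at WT = K_a γ d_w = 5.126 kPa; at base = 5.126 + K_a γ' × 4.1 = 21.71 kPa.
P₁ (0–0.9 m) = ½×5.126×0.9 = 2.307. P₂ (0.9–5.0 m) = ½(5.126+21.71)×4.1 = 55.00.
P_w = ½ γ_w h₂² = 0.5×9.81×4.1² = 82.45. Total = 2.307+55.00+82.45 = 139.8 kN/m.

140 kN/m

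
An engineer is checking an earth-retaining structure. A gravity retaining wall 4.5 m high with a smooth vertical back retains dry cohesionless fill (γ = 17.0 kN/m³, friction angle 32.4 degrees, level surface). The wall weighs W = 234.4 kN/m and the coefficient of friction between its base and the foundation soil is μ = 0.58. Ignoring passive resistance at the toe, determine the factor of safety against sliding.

2.61

K_a = tan²(45° − 32.4°/2) = 0.3022.
P_a = ½K_aγH² = 0.5×0.3022×17.0×4.5² = 52.02 kN/m, acting at H/3 = 1.500 m above the base.
FS_sliding = μW / P_a = 0.58×234.4 / 52.02 = 2.613.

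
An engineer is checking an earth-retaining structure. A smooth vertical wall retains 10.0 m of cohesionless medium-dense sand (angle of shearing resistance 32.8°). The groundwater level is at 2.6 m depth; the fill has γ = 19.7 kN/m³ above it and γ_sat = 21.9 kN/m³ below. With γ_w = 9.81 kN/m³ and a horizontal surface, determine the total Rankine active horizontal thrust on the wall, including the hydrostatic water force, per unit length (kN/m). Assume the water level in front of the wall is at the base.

K_a = tan²(45° − φ/2) = 0.2973.
γ' = 21.9 − 9.81 = 12.09 kN/m³. Depth below WT = 7.4 m.
σ'_h at WT = K_a γ d_w = 15.23 kPa; at base = 15.23 + K_a γ' × 7.4 = 41.82 kPa.
P₁ (0–2.6 m) = ½×15.23×2.6 = 19.79. P₂ (2.6–10.0 m) = ½(15.23+41.82)×7.4 = 211.1.
P_w = ½ γ_w h₂² = 0.5×9.81×7.4² = 268.6. Total = 19.79+211.1+268.6 = 499.5 kN/m.

499 kN/m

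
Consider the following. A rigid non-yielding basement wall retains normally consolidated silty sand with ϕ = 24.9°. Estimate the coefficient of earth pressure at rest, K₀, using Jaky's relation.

K₀ = 1 − sin φ' = 1 − sin 24.9° = 0.5790.

0.579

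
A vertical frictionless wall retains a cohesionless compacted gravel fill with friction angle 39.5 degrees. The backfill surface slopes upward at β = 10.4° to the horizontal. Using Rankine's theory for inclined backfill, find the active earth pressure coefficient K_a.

0.231

K_a = cos β · (cos β − √(cos²β − cos²φ)) / (cos β + √(cos²β − cos²φ)).
cos β = 0.9836, cos φ = 0.7716, √(cos²β − cos²φ) = 0.6099.
K_a = 0.9836 × (0.9836 − 0.6099)/(0.9836 + 0.6099) = 0.2306.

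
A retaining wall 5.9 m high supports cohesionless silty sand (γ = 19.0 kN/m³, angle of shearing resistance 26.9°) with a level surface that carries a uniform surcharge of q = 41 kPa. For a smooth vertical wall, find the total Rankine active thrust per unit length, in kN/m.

K_a = tan²(45° − φ/2) = 0.3770.
Soil triangle: ½ K_a γ H² = 0.5×0.3770×19.0×5.9² = 124.7 kN/m.
Surcharge rectangle: K_a q H = 0.3770×41×5.9 = 91.20 kN/m.
Total = 124.7 + 91.20 = 215.9 kN/m.

216 kN/m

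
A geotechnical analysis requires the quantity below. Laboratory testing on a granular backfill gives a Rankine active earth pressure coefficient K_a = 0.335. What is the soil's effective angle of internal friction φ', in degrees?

29.9°

K_a = tan²(45° − φ/2) ⇒ 45° − φ/2 = arctan(√0.335) = 30.06°.
φ = 2(45° − 30.06°) = 29.88°.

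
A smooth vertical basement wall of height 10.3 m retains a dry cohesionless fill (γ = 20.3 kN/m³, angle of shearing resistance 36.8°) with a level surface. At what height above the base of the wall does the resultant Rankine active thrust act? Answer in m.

3.43 m

K_a = 0.2508.
The pressure distribution is triangular, so the resultant acts at H/3 above the base = 10.3/3 = 3.433 m.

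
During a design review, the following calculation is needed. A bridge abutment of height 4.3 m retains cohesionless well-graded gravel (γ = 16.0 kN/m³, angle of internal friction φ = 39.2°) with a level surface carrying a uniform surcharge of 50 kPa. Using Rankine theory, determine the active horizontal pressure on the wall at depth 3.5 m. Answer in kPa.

K_a = (1 − sin φ)/(1 + sin φ) = 0.2255.
σ_v = γz + q = 16.0 × 3.5 + 50 = 106.0 kPa.
σ_h = K_a σ_v = 0.2255 × 106.0 = 23.90 kPa.

23.9 kPa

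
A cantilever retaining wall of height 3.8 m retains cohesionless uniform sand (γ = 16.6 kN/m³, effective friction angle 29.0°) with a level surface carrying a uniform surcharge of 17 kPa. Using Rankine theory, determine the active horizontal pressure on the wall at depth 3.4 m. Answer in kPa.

K_a = (1 − sin φ)/(1 + sin φ) = 0.3470.
σ_v = γz + q = 16.6 × 3.4 + 17 = 73.44 kPa.
σ_h = K_a σ_v = 0.3470 × 73.44 = 25.48 kPa.

25.5 kPa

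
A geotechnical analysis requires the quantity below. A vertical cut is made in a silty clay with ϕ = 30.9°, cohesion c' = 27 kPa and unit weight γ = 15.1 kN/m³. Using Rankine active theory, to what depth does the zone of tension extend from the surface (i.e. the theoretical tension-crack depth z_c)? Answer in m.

6.31 m

K_a = tan²(45° − 30.9°/2) = 0.3214; √K_a = 0.5669.
The active pressure is zero where K_a γ z = 2c√K_a, so z_c = 2c/(γ√K_a) = 2×27/(15.1×0.5669) = 6.308 m.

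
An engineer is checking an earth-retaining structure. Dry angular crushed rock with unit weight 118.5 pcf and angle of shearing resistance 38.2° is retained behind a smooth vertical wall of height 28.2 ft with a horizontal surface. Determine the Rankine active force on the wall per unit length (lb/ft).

11100 lb/ft

K_a = tan²(45° − φ/2) = 0.2358.
P_a = ½ K_a γ H² = 0.5 × 0.2358 × 118.5 × 28.2² = 11110 lb/ft.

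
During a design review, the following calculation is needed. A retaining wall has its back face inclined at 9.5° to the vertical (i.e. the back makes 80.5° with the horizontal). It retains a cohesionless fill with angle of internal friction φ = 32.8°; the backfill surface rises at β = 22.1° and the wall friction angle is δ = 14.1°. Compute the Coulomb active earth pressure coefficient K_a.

K_a = sin²(α+φ) / [sin²α · sin(α−δ) · (1 + √{sin(φ+δ)sin(φ−β) / (sin(α−δ)sin(α+β))})²].
With α = 80.5°, φ = 32.8°, δ = 14.1°, β = 22.1°: K_a = 0.4902.

0.490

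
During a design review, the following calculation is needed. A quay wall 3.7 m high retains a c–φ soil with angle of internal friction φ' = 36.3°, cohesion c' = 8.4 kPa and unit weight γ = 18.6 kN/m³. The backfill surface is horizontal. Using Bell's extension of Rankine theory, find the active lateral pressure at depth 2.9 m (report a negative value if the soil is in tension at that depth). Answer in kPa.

5.32 kPa

K_a = (1 − sin φ)/(1 + sin φ) = 0.2563.
σ_a = K_a γ z − 2c√K_a = 0.2563×18.6×2.9 − 2×8.4×0.5062 = 5.319 kPa.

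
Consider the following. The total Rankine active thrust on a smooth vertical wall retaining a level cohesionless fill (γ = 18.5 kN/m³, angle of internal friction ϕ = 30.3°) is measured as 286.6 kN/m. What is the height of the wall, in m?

9.70 m

K_a = 0.3293. P_a = ½ K_a γ H² ⇒ H = √(2P_a/(K_a γ)).
H = √(2×286.6/(0.3293×18.5)) = 9.700 m.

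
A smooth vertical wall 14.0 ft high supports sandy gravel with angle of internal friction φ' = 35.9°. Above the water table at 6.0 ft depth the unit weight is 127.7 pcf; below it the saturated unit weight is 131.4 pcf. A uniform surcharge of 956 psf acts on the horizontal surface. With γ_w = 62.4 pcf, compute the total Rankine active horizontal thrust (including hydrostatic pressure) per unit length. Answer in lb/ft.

8260 lb/ft

K_a = tan²(45° − φ/2) = 0.2607.
γ' = 131.4 − 62.4 = 69.00 pcf. h₂ = H − d_w = 8.0 ft.
σ'_h: at surface K_a·q = 249.3; at WT K_a(q+γd_w) = 449.0; at base K_a(q+γd_w+γ'h₂) = 593.0 psf.
P₁ = ½(249.3+449.0)×6.0 = 2095; P₂ = ½(449.0+593.0)×8.0 = 4168; P_w = ½γ_w h₂² = 1997.
Total = 2095+4168+1997 = 8260 lb/ft.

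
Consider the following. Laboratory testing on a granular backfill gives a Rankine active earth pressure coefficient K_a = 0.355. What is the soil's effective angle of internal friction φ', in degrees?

K_a = tan²(45° − φ/2) ⇒ 45° − φ/2 = arctan(√0.355) = 30.79°.
φ = 2(45° − 30.79°) = 28.43°.

28.4°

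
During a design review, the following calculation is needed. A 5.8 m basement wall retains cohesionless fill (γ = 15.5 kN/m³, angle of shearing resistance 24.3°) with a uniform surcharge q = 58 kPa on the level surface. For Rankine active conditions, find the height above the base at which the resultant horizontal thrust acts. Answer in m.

K_a = 0.4169.
Triangular part P₁ = ½K_aγH² = 108.7 at H/3 = 1.933 m; rectangular part P₂ = K_a q H = 140.3 at H/2 = 2.900 m.
ȳ = (P₁·1.933 + P₂·2.900)/(P₁+P₂) = 2.478 m.

2.48 m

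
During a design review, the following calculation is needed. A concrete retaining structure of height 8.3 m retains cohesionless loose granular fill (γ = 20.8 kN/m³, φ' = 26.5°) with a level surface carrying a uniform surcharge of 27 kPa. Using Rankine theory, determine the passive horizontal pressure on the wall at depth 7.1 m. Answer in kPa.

K_p = (1 + sin φ)/(1 − sin φ) = 2.611.
σ_v = γz + q = 20.8 × 7.1 + 27 = 174.7 kPa.
σ_h = K_p σ_v = 2.611 × 174.7 = 456.2 kPa.

456 kPa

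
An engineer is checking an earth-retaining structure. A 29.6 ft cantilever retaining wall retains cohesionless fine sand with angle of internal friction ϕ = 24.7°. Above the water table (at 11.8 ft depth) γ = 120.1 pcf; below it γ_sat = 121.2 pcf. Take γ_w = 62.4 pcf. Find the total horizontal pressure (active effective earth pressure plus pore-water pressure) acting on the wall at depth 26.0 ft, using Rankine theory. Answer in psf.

K_a = (1 − sin φ)/(1 + sin φ) = 0.4106.
γ' = 121.2 − 62.4 = 58.80 pcf.
Effective vertical stress at 26.0 ft: σ'_v = 120.1×11.8 + 58.80×14.2 = 2252 psf.
σ'_h = K_a σ'_v = 0.4106 × 2252 = 924.7 psf; u = γ_w × 14.2 = 886.1 psf.
Total σ_h = 924.7 + 886.1 = 1811 psf.

1810 psf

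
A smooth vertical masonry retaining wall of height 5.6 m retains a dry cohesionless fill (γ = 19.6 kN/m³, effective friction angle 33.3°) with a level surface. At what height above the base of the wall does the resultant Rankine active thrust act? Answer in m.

1.87 m

K_a = 0.2911.
The pressure distribution is triangular, so the resultant acts at H/3 above the base = 5.6/3 = 1.867 m.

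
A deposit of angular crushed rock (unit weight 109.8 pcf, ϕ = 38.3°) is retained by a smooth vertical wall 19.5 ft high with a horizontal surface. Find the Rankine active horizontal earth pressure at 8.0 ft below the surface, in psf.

206 psf

K_a = (1 − sin φ)/(1 + sin φ) = 0.2347.
σ_h = K_a γ z = 0.2347 × 109.8 × 8.0 = 206.2 psf.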